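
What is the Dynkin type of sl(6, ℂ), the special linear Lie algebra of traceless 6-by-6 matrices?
A_5

This is sl(6), which has dimension 6^2 - 1 = 35 and rank 6 - 1 = 5 (a Cartan subalgebra is the diagonal traceless matrices). In the classification of classical Lie algebras, the special linear algebra sl(n+1) has type A_n; here n = 5, so the Dynkin diagram is a chain of 5 nodes with single edges (A_5). Hence the type is A_5.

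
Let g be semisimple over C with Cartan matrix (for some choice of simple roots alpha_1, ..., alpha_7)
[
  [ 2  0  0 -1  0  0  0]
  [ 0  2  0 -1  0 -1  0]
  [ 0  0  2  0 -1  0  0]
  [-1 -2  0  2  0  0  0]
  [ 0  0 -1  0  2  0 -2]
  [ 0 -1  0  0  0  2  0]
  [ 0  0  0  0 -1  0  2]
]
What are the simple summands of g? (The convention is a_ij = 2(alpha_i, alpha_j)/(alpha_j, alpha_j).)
The diagram associated to this matrix has two connected components: the simple roots {alpha_3, alpha_5, alpha_7} form a chain of 3 nodes with a double edge at one end; the terminal node there is the unique short simple root (B_3), and {alpha_1, alpha_2, alpha_4, alpha_6} form a chain of 4 nodes with a double edge between the middle two (F_4). A semisimple Lie algebra decomposes uniquely as the direct sum of simple ideals, one per connected component of its Dynkin diagram, so g ≅ B_3 ⊕ F_4 (dimension 21 + 52 = 73).

B_3 + F_4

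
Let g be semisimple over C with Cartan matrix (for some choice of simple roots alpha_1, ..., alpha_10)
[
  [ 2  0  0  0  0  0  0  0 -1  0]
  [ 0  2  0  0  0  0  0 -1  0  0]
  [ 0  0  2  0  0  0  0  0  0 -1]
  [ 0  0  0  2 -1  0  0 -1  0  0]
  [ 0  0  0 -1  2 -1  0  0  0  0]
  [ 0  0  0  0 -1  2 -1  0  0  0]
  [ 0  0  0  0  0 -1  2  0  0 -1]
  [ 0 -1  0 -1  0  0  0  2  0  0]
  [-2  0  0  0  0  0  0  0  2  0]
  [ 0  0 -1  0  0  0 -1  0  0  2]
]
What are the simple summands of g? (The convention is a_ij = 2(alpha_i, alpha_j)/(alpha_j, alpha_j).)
A_8 + B_2

The diagram associated to this matrix has two connected components: the simple roots {alpha_2, alpha_3, alpha_4, alpha_5, alpha_6, alpha_7, alpha_8, alpha_10} form a chain of 8 nodes with single edges (A_8), and {alpha_1, alpha_9} form a chain of 2 nodes with a double edge at one end; the terminal node there is the unique short simple root (B_2). A semisimple Lie algebra decomposes uniquely as the direct sum of simple ideals, one per connected component of its Dynkin diagram, so g ≅ A_8 ⊕ B_2 (dimension 80 + 10 = 90).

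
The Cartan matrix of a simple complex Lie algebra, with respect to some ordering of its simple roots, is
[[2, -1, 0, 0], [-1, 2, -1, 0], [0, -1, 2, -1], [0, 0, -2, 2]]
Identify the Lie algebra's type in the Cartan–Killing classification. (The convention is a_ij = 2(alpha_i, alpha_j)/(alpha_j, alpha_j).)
The matrix has rank 4 with 2's on the diagonal. Reading the off-diagonal entries as Dynkin edges (a single edge where a_ij = a_ji = -1; a double or triple edge where a_ij * a_ji = 2 or 3), the diagram is a chain of 4 nodes with a double edge at one end; the terminal node there is the unique long simple root (C_4). One simple-root ordering that puts it in standard form is (alpha_1, alpha_2, alpha_3, alpha_4). So the algebra is type C_4, i.e. sp(8).

type C_4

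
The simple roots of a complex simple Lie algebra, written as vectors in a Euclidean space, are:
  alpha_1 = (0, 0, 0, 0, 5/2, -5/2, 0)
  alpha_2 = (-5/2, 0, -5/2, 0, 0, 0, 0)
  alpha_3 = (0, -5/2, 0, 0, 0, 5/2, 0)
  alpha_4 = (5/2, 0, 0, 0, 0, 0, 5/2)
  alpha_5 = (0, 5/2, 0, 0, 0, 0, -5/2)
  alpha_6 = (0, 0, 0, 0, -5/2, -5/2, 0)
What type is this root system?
type D_6

Compute the Cartan integers a_ij = 2(alpha_i, alpha_j)/(alpha_j, alpha_j); the resulting 6x6 Cartan matrix is
[[2, 0, -1, 0, 0, 0], [0, 2, 0, -1, 0, 0], [-1, 0, 2, 0, -1, -1], [0, -1, 0, 2, -1, 0], [0, 0, -1, -1, 2, 0], [0, 0, -1, 0, 0, 2]].
All simple roots have the same length, so the diagram is simply laced. The associated Dynkin diagram is a chain of 4 nodes with a fork of two nodes at one end (D_6), so the type is D_6 (the algebra so(12)).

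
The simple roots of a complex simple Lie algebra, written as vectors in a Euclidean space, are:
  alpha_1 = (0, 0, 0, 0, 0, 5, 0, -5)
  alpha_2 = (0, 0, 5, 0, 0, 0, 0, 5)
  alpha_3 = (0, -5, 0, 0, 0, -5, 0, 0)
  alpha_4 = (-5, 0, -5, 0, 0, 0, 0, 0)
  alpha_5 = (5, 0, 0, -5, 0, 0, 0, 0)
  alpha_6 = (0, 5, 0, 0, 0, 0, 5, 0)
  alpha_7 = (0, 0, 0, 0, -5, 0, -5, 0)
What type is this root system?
A7

Compute the Cartan integers a_ij = 2(alpha_i, alpha_j)/(alpha_j, alpha_j); the resulting 7x7 Cartan matrix is
[[2, -1, -1, 0, 0, 0, 0], [-1, 2, 0, -1, 0, 0, 0], [-1, 0, 2, 0, 0, -1, 0], [0, -1, 0, 2, -1, 0, 0], [0, 0, 0, -1, 2, 0, 0], [0, 0, -1, 0, 0, 2, -1], [0, 0, 0, 0, 0, -1, 2]].
All simple roots have the same length, so the diagram is simply laced. The associated Dynkin diagram is a chain of 7 nodes with single edges (A_7), so the type is A_7 (the algebra sl(8)).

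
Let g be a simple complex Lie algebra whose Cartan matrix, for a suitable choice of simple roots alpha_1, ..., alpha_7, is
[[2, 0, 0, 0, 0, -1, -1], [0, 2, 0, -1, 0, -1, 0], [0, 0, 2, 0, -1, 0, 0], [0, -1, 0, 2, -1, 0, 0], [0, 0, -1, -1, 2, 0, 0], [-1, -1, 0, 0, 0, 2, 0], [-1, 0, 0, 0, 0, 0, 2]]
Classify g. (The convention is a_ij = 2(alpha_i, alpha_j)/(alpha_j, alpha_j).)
A_7

The matrix has rank 7 with 2's on the diagonal. Reading the off-diagonal entries as Dynkin edges (a single edge where a_ij = a_ji = -1; a double or triple edge where a_ij * a_ji = 2 or 3), the diagram is a chain of 7 nodes with single edges (A_7). One simple-root ordering that puts it in standard form is (alpha_7, alpha_1, alpha_6, alpha_2, alpha_4, alpha_5, alpha_3). So the algebra is type A_7, i.e. sl(8).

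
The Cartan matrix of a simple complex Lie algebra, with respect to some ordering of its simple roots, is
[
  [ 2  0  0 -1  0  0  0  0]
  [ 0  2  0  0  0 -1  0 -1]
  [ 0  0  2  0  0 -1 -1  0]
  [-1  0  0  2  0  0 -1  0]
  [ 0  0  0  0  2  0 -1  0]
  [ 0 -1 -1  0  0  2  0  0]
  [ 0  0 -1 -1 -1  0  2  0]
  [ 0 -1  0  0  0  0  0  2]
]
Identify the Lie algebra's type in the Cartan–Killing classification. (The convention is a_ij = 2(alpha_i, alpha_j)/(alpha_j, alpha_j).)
E_8

The matrix has rank 8 with 2's on the diagonal. Reading the off-diagonal entries as Dynkin edges (a single edge where a_ij = a_ji = -1; a double or triple edge where a_ij * a_ji = 2 or 3), the diagram is a chain of 7 nodes with one extra node attached to the third node from one end (E_8). One simple-root ordering that puts it in standard form is (alpha_1, alpha_5, alpha_4, alpha_7, alpha_3, alpha_6, alpha_2, alpha_8). So the algebra is type E_8.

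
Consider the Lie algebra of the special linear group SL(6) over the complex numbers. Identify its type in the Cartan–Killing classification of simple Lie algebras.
This is sl(6), which has dimension 6^2 - 1 = 35 and rank 6 - 1 = 5 (a Cartan subalgebra is the diagonal traceless matrices). In the classification of classical Lie algebras, the special linear algebra sl(n+1) has type A_n; here n = 5, so the Dynkin diagram is a chain of 5 nodes with single edges (A_5). Hence the type is A_5.

A_5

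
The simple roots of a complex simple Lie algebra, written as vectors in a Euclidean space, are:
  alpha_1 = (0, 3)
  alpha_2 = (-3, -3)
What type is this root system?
Compute the Cartan integers a_ij = 2(alpha_i, alpha_j)/(alpha_j, alpha_j); the resulting 2x2 Cartan matrix is
[[2, -1], [-2, 2]].
The roots have two lengths (squared-length ratio 2:1); the short ones are alpha_{1}. The associated Dynkin diagram is a chain of 2 nodes with a double edge at one end; the terminal node there is the unique short simple root (B_2), so the type is B_2 (the algebra so(5)).

B2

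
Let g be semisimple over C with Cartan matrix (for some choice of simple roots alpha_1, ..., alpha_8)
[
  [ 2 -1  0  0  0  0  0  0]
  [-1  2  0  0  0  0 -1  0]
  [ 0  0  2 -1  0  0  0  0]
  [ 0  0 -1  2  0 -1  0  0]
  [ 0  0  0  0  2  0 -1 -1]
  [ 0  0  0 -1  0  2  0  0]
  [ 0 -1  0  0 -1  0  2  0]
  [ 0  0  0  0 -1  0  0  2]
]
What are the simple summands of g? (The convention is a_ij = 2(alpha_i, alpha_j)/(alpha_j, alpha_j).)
A_3 (sl(4)) ⊕ A_5 (sl(6))

The diagram associated to this matrix has two connected components: the simple roots {alpha_3, alpha_4, alpha_6} form a chain of 3 nodes with single edges (A_3), and {alpha_1, alpha_2, alpha_5, alpha_7, alpha_8} form a chain of 5 nodes with single edges (A_5). A semisimple Lie algebra decomposes uniquely as the direct sum of simple ideals, one per connected component of its Dynkin diagram, so g ≅ A_3 ⊕ A_5 (dimension 15 + 35 = 50).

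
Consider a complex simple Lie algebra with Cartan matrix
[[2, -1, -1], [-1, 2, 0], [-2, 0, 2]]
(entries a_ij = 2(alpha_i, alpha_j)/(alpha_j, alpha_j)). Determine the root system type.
The matrix has rank 3 with 2's on the diagonal. Reading the off-diagonal entries as Dynkin edges (a single edge where a_ij = a_ji = -1; a double or triple edge where a_ij * a_ji = 2 or 3), the diagram is a chain of 3 nodes with a double edge at one end; the terminal node there is the unique long simple root (C_3). One simple-root ordering that puts it in standard form is (alpha_2, alpha_1, alpha_3). So the algebra is type C_3, i.e. sp(6).

C_3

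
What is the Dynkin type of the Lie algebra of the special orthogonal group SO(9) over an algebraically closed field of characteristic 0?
This is so(9) with 9 odd, which has dimension 9(9-1)/2 = 36 and rank (9-1)/2 = 4. In the classification of classical Lie algebras, the orthogonal algebra so(2n+1) in an odd number of variables has type B_n; here n = 4, so the Dynkin diagram is a chain of 4 nodes with a double edge at one end; the terminal node there is the unique short simple root (B_4). Hence the type is B_4.

type B_4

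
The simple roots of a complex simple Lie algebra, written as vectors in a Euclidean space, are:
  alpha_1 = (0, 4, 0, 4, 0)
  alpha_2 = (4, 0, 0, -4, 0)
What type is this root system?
A_2

Compute the Cartan integers a_ij = 2(alpha_i, alpha_j)/(alpha_j, alpha_j); the resulting 2x2 Cartan matrix is
[[2, -1], [-1, 2]].
All simple roots have the same length, so the diagram is simply laced. The associated Dynkin diagram is a chain of 2 nodes with single edges (A_2), so the type is A_2 (the algebra sl(3)).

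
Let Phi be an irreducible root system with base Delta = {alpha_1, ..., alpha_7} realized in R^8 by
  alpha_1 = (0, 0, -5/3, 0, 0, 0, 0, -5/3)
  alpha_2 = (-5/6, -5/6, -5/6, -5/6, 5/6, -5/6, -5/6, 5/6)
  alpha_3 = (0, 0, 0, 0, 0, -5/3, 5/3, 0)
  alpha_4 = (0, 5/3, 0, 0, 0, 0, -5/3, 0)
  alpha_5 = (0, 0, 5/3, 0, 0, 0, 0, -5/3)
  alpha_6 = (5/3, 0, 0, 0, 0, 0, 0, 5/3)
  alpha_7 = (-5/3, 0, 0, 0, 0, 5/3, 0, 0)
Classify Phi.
type E_7

Compute the Cartan integers a_ij = 2(alpha_i, alpha_j)/(alpha_j, alpha_j); the resulting 7x7 Cartan matrix is
[[2, 0, 0, 0, 0, -1, 0], [0, 2, 0, 0, -1, 0, 0], [0, 0, 2, -1, 0, 0, -1], [0, 0, -1, 2, 0, 0, 0], [0, -1, 0, 0, 2, -1, 0], [-1, 0, 0, 0, -1, 2, -1], [0, 0, -1, 0, 0, -1, 2]].
All simple roots have the same length, so the diagram is simply laced. The associated Dynkin diagram is a chain of 6 nodes with one extra node attached to the third node from one end (E_7), so the type is E_7.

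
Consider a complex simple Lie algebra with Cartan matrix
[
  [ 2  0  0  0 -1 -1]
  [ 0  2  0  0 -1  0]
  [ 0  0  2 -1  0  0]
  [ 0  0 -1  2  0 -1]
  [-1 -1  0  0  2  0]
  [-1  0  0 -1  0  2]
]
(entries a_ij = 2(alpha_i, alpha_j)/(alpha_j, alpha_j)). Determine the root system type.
type A_6

The matrix has rank 6 with 2's on the diagonal. Reading the off-diagonal entries as Dynkin edges (a single edge where a_ij = a_ji = -1; a double or triple edge where a_ij * a_ji = 2 or 3), the diagram is a chain of 6 nodes with single edges (A_6). One simple-root ordering that puts it in standard form is (alpha_2, alpha_5, alpha_1, alpha_6, alpha_4, alpha_3). So the algebra is type A_6, i.e. sl(7).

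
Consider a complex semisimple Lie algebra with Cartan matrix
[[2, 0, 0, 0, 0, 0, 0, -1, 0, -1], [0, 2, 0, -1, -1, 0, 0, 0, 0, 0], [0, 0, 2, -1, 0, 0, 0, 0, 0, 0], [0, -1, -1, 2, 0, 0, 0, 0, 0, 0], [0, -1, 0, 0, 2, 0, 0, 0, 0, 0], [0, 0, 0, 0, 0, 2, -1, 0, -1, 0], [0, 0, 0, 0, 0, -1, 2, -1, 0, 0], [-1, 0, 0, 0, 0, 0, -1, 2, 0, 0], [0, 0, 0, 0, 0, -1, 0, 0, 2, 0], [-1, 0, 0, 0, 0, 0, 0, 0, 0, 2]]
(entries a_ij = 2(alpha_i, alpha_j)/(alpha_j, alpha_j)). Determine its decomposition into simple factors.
A_4 + A_6

The diagram associated to this matrix has two connected components: the simple roots {alpha_2, alpha_3, alpha_4, alpha_5} form a chain of 4 nodes with single edges (A_4), and {alpha_1, alpha_6, alpha_7, alpha_8, alpha_9, alpha_10} form a chain of 6 nodes with single edges (A_6). A semisimple Lie algebra decomposes uniquely as the direct sum of simple ideals, one per connected component of its Dynkin diagram, so g ≅ A_4 ⊕ A_6 (dimension 24 + 48 = 72).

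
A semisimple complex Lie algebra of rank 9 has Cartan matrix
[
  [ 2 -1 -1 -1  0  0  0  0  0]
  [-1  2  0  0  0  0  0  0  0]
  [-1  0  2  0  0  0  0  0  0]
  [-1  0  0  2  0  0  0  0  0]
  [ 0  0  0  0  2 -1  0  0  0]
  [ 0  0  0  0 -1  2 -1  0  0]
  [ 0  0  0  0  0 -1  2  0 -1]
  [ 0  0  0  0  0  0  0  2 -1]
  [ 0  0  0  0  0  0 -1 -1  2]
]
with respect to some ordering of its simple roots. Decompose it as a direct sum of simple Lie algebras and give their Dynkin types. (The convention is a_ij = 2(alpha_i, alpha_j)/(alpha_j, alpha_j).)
A5 ⊕ D4

The diagram associated to this matrix has two connected components: the simple roots {alpha_5, alpha_6, alpha_7, alpha_8, alpha_9} form a chain of 5 nodes with single edges (A_5), and {alpha_1, alpha_2, alpha_3, alpha_4} form a chain of 2 nodes with a fork of two nodes at one end (D_4). A semisimple Lie algebra decomposes uniquely as the direct sum of simple ideals, one per connected component of its Dynkin diagram, so g ≅ A_5 ⊕ D_4 (dimension 35 + 28 = 63).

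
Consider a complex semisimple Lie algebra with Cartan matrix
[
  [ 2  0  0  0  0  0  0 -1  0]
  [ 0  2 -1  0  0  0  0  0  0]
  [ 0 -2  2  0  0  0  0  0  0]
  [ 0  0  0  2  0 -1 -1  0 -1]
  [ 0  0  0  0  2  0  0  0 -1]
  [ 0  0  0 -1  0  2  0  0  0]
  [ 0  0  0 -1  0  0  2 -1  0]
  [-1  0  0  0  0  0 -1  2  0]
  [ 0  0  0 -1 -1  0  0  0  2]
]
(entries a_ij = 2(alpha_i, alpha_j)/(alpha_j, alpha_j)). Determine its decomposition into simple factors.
type B_2 + type E_7

The diagram associated to this matrix has two connected components: the simple roots {alpha_2, alpha_3} form a chain of 2 nodes with a double edge at one end; the terminal node there is the unique short simple root (B_2), and {alpha_1, alpha_4, alpha_5, alpha_6, alpha_7, alpha_8, alpha_9} form a chain of 6 nodes with one extra node attached to the third node from one end (E_7). A semisimple Lie algebra decomposes uniquely as the direct sum of simple ideals, one per connected component of its Dynkin diagram, so g ≅ B_2 ⊕ E_7 (dimension 10 + 133 = 143).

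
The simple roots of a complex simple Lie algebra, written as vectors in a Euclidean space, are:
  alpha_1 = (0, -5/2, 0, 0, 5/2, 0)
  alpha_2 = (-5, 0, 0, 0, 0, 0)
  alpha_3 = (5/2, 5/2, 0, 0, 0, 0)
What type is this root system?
Compute the Cartan integers a_ij = 2(alpha_i, alpha_j)/(alpha_j, alpha_j); the resulting 3x3 Cartan matrix is
[[2, 0, -1], [0, 2, -2], [-1, -1, 2]].
The roots have two lengths (squared-length ratio 2:1); the short ones are alpha_{1,3}. The associated Dynkin diagram is a chain of 3 nodes with a double edge at one end; the terminal node there is the unique long simple root (C_3), so the type is C_3 (the algebra sp(6)).

C_3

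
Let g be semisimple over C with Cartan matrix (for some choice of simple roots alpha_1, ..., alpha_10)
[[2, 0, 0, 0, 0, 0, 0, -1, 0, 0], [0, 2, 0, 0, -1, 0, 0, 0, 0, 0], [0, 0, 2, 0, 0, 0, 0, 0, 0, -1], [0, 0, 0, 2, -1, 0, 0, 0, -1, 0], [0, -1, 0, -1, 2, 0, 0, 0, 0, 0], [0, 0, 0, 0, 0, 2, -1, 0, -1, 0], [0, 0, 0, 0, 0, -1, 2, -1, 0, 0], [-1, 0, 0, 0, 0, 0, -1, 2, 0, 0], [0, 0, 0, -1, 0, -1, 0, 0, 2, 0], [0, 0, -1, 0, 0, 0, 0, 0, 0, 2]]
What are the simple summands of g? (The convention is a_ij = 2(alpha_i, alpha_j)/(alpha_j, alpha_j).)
type A_2 + type A_8

The diagram associated to this matrix has two connected components: the simple roots {alpha_3, alpha_10} form a chain of 2 nodes with single edges (A_2), and {alpha_1, alpha_2, alpha_4, alpha_5, alpha_6, alpha_7, alpha_8, alpha_9} form a chain of 8 nodes with single edges (A_8). A semisimple Lie algebra decomposes uniquely as the direct sum of simple ideals, one per connected component of its Dynkin diagram, so g ≅ A_2 ⊕ A_8 (dimension 8 + 80 = 88).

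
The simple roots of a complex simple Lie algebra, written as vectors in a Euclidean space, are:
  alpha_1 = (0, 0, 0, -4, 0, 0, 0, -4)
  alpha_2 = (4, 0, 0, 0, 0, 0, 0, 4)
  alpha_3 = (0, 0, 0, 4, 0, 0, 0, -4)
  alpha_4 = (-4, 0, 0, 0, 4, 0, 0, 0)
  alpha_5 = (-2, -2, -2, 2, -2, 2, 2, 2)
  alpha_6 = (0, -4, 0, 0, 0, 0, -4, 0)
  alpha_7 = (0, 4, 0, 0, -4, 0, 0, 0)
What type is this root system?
Compute the Cartan integers a_ij = 2(alpha_i, alpha_j)/(alpha_j, alpha_j); the resulting 7x7 Cartan matrix is
[[2, -1, 0, 0, -1, 0, 0], [-1, 2, -1, -1, 0, 0, 0], [0, -1, 2, 0, 0, 0, 0], [0, -1, 0, 2, 0, 0, -1], [-1, 0, 0, 0, 2, 0, 0], [0, 0, 0, 0, 0, 2, -1], [0, 0, 0, -1, 0, -1, 2]].
All simple roots have the same length, so the diagram is simply laced. The associated Dynkin diagram is a chain of 6 nodes with one extra node attached to the third node from one end (E_7), so the type is E_7.

E_7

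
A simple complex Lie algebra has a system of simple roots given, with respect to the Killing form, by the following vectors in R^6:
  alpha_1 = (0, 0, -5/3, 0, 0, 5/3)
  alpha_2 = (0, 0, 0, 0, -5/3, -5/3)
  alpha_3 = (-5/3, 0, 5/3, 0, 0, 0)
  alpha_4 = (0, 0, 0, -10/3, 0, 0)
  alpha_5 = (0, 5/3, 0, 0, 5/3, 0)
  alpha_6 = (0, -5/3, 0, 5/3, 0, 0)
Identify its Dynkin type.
C_6

Compute the Cartan integers a_ij = 2(alpha_i, alpha_j)/(alpha_j, alpha_j); the resulting 6x6 Cartan matrix is
[[2, -1, -1, 0, 0, 0], [-1, 2, 0, 0, -1, 0], [-1, 0, 2, 0, 0, 0], [0, 0, 0, 2, 0, -2], [0, -1, 0, 0, 2, -1], [0, 0, 0, -1, -1, 2]].
The roots have two lengths (squared-length ratio 2:1); the short ones are alpha_{1,2,3,5,6}. The associated Dynkin diagram is a chain of 6 nodes with a double edge at one end; the terminal node there is the unique long simple root (C_6), so the type is C_6 (the algebra sp(12)).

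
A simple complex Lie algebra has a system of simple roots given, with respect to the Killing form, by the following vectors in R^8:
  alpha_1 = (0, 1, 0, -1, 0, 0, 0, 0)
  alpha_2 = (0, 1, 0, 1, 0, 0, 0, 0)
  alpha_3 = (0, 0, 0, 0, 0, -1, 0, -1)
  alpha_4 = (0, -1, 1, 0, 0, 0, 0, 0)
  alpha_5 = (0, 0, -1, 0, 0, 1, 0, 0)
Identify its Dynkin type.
type D_5

Compute the Cartan integers a_ij = 2(alpha_i, alpha_j)/(alpha_j, alpha_j); the resulting 5x5 Cartan matrix is
[[2, 0, 0, -1, 0], [0, 2, 0, -1, 0], [0, 0, 2, 0, -1], [-1, -1, 0, 2, -1], [0, 0, -1, -1, 2]].
All simple roots have the same length, so the diagram is simply laced. The associated Dynkin diagram is a chain of 3 nodes with a fork of two nodes at one end (D_5), so the type is D_5 (the algebra so(10)).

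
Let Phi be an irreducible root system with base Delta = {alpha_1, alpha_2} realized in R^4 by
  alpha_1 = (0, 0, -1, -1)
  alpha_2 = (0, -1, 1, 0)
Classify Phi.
Compute the Cartan integers a_ij = 2(alpha_i, alpha_j)/(alpha_j, alpha_j); the resulting 2x2 Cartan matrix is
[[2, -1], [-1, 2]].
All simple roots have the same length, so the diagram is simply laced. The associated Dynkin diagram is a chain of 2 nodes with single edges (A_2), so the type is A_2 (the algebra sl(3)).

A_2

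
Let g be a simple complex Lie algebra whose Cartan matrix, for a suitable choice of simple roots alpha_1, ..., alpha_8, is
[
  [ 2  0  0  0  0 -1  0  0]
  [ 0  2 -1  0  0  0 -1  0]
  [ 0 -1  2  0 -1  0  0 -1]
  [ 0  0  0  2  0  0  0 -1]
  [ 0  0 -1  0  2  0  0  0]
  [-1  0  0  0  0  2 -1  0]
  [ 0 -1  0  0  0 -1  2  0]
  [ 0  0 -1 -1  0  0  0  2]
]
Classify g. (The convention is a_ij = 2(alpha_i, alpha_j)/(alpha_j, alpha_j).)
E8

The matrix has rank 8 with 2's on the diagonal. Reading the off-diagonal entries as Dynkin edges (a single edge where a_ij = a_ji = -1; a double or triple edge where a_ij * a_ji = 2 or 3), the diagram is a chain of 7 nodes with one extra node attached to the third node from one end (E_8). One simple-root ordering that puts it in standard form is (alpha_4, alpha_5, alpha_8, alpha_3, alpha_2, alpha_7, alpha_6, alpha_1). So the algebra is type E_8.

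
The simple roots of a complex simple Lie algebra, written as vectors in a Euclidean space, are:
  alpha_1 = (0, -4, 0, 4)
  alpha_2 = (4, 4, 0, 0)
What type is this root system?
A_2

Compute the Cartan integers a_ij = 2(alpha_i, alpha_j)/(alpha_j, alpha_j); the resulting 2x2 Cartan matrix is
[[2, -1], [-1, 2]].
All simple roots have the same length, so the diagram is simply laced. The associated Dynkin diagram is a chain of 2 nodes with single edges (A_2), so the type is A_2 (the algebra sl(3)).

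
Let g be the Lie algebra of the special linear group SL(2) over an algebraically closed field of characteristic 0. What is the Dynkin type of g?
This is sl(2), which has dimension 2^2 - 1 = 3 and rank 2 - 1 = 1 (a Cartan subalgebra is the diagonal traceless matrices). In the classification of classical Lie algebras, the special linear algebra sl(n+1) has type A_n; here n = 1, so the Dynkin diagram is a chain of 1 nodes with single edges (A_1). Hence the type is A_1.

A1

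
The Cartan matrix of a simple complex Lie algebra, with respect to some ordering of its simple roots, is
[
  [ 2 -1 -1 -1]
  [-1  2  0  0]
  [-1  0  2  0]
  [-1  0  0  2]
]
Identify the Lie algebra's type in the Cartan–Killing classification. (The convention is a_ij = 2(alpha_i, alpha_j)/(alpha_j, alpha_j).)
type D_4

The matrix has rank 4 with 2's on the diagonal. Reading the off-diagonal entries as Dynkin edges (a single edge where a_ij = a_ji = -1; a double or triple edge where a_ij * a_ji = 2 or 3), the diagram is a chain of 2 nodes with a fork of two nodes at one end (D_4). One simple-root ordering that puts it in standard form is (alpha_4, alpha_1, alpha_2, alpha_3). So the algebra is type D_4, i.e. so(8).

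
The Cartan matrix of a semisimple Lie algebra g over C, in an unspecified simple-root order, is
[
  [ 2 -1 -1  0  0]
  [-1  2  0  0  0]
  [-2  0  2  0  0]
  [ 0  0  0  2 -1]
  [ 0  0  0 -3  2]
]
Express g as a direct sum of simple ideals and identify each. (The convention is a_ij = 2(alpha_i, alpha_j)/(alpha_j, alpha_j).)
The diagram associated to this matrix has two connected components: the simple roots {alpha_1, alpha_2, alpha_3} form a chain of 3 nodes with a double edge at one end; the terminal node there is the unique long simple root (C_3), and {alpha_4, alpha_5} form two nodes joined by a triple edge (G_2). A semisimple Lie algebra decomposes uniquely as the direct sum of simple ideals, one per connected component of its Dynkin diagram, so g ≅ C_3 ⊕ G_2 (dimension 21 + 14 = 35).

C_3 ⊕ G_2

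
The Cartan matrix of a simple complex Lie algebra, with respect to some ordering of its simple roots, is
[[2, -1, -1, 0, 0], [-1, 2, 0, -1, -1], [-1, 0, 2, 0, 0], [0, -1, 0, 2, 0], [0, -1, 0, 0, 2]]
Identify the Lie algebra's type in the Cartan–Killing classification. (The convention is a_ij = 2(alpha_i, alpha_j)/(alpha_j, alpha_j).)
The matrix has rank 5 with 2's on the diagonal. Reading the off-diagonal entries as Dynkin edges (a single edge where a_ij = a_ji = -1; a double or triple edge where a_ij * a_ji = 2 or 3), the diagram is a chain of 3 nodes with a fork of two nodes at one end (D_5). One simple-root ordering that puts it in standard form is (alpha_3, alpha_1, alpha_2, alpha_5, alpha_4). So the algebra is type D_5, i.e. so(10).

D5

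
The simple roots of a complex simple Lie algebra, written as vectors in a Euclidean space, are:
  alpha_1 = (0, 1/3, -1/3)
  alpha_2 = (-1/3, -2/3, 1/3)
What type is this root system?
G2

Compute the Cartan integers a_ij = 2(alpha_i, alpha_j)/(alpha_j, alpha_j); the resulting 2x2 Cartan matrix is
[[2, -1], [-3, 2]].
The roots have two lengths (squared-length ratio 3:1); the short ones are alpha_{1}. The associated Dynkin diagram is two nodes joined by a triple edge (G_2), so the type is G_2.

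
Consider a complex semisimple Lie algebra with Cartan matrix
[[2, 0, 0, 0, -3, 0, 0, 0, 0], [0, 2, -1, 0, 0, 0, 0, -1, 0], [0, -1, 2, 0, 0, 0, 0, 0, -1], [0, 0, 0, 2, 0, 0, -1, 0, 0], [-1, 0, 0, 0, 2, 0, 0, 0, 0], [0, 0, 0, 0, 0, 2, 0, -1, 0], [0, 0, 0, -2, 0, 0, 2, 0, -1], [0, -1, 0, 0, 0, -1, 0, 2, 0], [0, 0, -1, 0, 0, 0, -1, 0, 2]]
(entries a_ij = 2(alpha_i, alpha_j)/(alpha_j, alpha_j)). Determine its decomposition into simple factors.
The diagram associated to this matrix has two connected components: the simple roots {alpha_2, alpha_3, alpha_4, alpha_6, alpha_7, alpha_8, alpha_9} form a chain of 7 nodes with a double edge at one end; the terminal node there is the unique short simple root (B_7), and {alpha_1, alpha_5} form two nodes joined by a triple edge (G_2). A semisimple Lie algebra decomposes uniquely as the direct sum of simple ideals, one per connected component of its Dynkin diagram, so g ≅ B_7 ⊕ G_2 (dimension 105 + 14 = 119).

type B_7 + type G_2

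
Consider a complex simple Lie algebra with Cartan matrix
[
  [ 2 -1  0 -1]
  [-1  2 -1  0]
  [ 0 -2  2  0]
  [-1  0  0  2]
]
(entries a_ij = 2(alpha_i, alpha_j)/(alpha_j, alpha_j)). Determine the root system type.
C_4 (sp(8))

The matrix has rank 4 with 2's on the diagonal. Reading the off-diagonal entries as Dynkin edges (a single edge where a_ij = a_ji = -1; a double or triple edge where a_ij * a_ji = 2 or 3), the diagram is a chain of 4 nodes with a double edge at one end; the terminal node there is the unique long simple root (C_4). One simple-root ordering that puts it in standard form is (alpha_4, alpha_1, alpha_2, alpha_3). So the algebra is type C_4, i.e. sp(8).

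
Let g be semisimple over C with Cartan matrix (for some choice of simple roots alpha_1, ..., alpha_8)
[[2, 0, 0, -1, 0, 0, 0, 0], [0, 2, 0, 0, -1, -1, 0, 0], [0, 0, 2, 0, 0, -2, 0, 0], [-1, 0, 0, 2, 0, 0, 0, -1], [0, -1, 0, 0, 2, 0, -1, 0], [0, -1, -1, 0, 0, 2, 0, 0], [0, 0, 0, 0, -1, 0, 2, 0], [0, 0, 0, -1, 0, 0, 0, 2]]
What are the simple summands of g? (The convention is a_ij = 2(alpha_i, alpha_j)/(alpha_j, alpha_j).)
A3 + C5

The diagram associated to this matrix has two connected components: the simple roots {alpha_1, alpha_4, alpha_8} form a chain of 3 nodes with single edges (A_3), and {alpha_2, alpha_3, alpha_5, alpha_6, alpha_7} form a chain of 5 nodes with a double edge at one end; the terminal node there is the unique long simple root (C_5). A semisimple Lie algebra decomposes uniquely as the direct sum of simple ideals, one per connected component of its Dynkin diagram, so g ≅ A_3 ⊕ C_5 (dimension 15 + 55 = 70).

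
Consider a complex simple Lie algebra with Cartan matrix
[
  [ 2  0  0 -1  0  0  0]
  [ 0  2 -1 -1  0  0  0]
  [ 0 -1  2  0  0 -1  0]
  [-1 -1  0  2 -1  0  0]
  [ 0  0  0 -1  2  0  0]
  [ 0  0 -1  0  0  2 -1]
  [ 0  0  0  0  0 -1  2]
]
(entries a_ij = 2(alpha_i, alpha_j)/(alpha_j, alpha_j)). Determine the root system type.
The matrix has rank 7 with 2's on the diagonal. Reading the off-diagonal entries as Dynkin edges (a single edge where a_ij = a_ji = -1; a double or triple edge where a_ij * a_ji = 2 or 3), the diagram is a chain of 5 nodes with a fork of two nodes at one end (D_7). One simple-root ordering that puts it in standard form is (alpha_7, alpha_6, alpha_3, alpha_2, alpha_4, alpha_1, alpha_5). So the algebra is type D_7, i.e. so(14).

D_7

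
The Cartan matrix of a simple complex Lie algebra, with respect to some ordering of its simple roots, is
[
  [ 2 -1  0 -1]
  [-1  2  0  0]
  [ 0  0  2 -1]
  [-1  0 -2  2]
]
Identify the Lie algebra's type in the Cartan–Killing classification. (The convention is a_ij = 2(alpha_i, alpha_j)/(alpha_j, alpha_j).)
The matrix has rank 4 with 2's on the diagonal. Reading the off-diagonal entries as Dynkin edges (a single edge where a_ij = a_ji = -1; a double or triple edge where a_ij * a_ji = 2 or 3), the diagram is a chain of 4 nodes with a double edge at one end; the terminal node there is the unique short simple root (B_4). One simple-root ordering that puts it in standard form is (alpha_2, alpha_1, alpha_4, alpha_3). So the algebra is type B_4, i.e. so(9).

B4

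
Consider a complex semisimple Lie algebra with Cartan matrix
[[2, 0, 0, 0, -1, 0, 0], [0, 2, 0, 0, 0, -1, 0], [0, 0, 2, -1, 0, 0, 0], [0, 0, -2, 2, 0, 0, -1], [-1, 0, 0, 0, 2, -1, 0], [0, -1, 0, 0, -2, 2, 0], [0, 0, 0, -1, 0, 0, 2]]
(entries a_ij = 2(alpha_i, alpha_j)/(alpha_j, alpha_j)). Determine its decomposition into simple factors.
B3 + F4

The diagram associated to this matrix has two connected components: the simple roots {alpha_3, alpha_4, alpha_7} form a chain of 3 nodes with a double edge at one end; the terminal node there is the unique short simple root (B_3), and {alpha_1, alpha_2, alpha_5, alpha_6} form a chain of 4 nodes with a double edge between the middle two (F_4). A semisimple Lie algebra decomposes uniquely as the direct sum of simple ideals, one per connected component of its Dynkin diagram, so g ≅ B_3 ⊕ F_4 (dimension 21 + 52 = 73).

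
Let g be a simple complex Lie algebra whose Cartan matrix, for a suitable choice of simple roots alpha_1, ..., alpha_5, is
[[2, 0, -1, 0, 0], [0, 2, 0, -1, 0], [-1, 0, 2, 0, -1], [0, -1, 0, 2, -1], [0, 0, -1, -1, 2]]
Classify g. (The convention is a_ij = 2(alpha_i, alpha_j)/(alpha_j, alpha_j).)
type A_5

The matrix has rank 5 with 2's on the diagonal. Reading the off-diagonal entries as Dynkin edges (a single edge where a_ij = a_ji = -1; a double or triple edge where a_ij * a_ji = 2 or 3), the diagram is a chain of 5 nodes with single edges (A_5). One simple-root ordering that puts it in standard form is (alpha_2, alpha_4, alpha_5, alpha_3, alpha_1). So the algebra is type A_5, i.e. sl(6).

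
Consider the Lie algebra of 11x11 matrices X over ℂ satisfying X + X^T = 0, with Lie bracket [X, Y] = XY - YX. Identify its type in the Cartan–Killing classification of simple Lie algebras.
type B_5

This is so(11) with 11 odd, which has dimension 11(11-1)/2 = 55 and rank (11-1)/2 = 5. In the classification of classical Lie algebras, the orthogonal algebra so(2n+1) in an odd number of variables has type B_n; here n = 5, so the Dynkin diagram is a chain of 5 nodes with a double edge at one end; the terminal node there is the unique short simple root (B_5). Hence the type is B_5.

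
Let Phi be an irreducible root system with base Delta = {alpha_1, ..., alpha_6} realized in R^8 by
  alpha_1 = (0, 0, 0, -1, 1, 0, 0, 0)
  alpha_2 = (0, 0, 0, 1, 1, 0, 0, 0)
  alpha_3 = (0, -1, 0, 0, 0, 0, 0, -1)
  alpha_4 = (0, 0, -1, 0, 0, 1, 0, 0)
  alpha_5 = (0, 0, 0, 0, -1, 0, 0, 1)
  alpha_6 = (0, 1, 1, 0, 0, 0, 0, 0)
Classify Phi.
D6

Compute the Cartan integers a_ij = 2(alpha_i, alpha_j)/(alpha_j, alpha_j); the resulting 6x6 Cartan matrix is
[[2, 0, 0, 0, -1, 0], [0, 2, 0, 0, -1, 0], [0, 0, 2, 0, -1, -1], [0, 0, 0, 2, 0, -1], [-1, -1, -1, 0, 2, 0], [0, 0, -1, -1, 0, 2]].
All simple roots have the same length, so the diagram is simply laced. The associated Dynkin diagram is a chain of 4 nodes with a fork of two nodes at one end (D_6), so the type is D_6 (the algebra so(12)).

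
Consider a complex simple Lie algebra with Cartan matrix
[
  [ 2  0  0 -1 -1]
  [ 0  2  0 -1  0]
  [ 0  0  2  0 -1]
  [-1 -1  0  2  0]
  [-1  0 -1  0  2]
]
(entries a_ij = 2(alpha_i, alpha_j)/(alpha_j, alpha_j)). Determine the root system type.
The matrix has rank 5 with 2's on the diagonal. Reading the off-diagonal entries as Dynkin edges (a single edge where a_ij = a_ji = -1; a double or triple edge where a_ij * a_ji = 2 or 3), the diagram is a chain of 5 nodes with single edges (A_5). One simple-root ordering that puts it in standard form is (alpha_3, alpha_5, alpha_1, alpha_4, alpha_2). So the algebra is type A_5, i.e. sl(6).

A5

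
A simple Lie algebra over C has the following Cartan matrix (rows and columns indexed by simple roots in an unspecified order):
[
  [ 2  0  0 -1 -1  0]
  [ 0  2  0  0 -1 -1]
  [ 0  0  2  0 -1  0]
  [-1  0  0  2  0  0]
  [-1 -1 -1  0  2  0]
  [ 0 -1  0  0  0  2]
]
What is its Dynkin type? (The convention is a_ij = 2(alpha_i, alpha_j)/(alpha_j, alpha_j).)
E_6

The matrix has rank 6 with 2's on the diagonal. Reading the off-diagonal entries as Dynkin edges (a single edge where a_ij = a_ji = -1; a double or triple edge where a_ij * a_ji = 2 or 3), the diagram is a chain of 5 nodes with one extra node attached to the third node from one end (E_6). One simple-root ordering that puts it in standard form is (alpha_4, alpha_3, alpha_1, alpha_5, alpha_2, alpha_6). So the algebra is type E_6.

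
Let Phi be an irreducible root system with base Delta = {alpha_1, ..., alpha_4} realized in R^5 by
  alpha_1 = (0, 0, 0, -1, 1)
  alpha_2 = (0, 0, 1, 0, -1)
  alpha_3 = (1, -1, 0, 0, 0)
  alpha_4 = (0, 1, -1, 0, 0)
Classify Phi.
Compute the Cartan integers a_ij = 2(alpha_i, alpha_j)/(alpha_j, alpha_j); the resulting 4x4 Cartan matrix is
[[2, -1, 0, 0], [-1, 2, 0, -1], [0, 0, 2, -1], [0, -1, -1, 2]].
All simple roots have the same length, so the diagram is simply laced. The associated Dynkin diagram is a chain of 4 nodes with single edges (A_4), so the type is A_4 (the algebra sl(5)).

A_4 (sl(5))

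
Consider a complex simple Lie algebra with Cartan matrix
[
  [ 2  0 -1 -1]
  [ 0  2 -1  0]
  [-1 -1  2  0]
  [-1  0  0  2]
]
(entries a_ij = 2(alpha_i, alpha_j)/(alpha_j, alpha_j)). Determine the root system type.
The matrix has rank 4 with 2's on the diagonal. Reading the off-diagonal entries as Dynkin edges (a single edge where a_ij = a_ji = -1; a double or triple edge where a_ij * a_ji = 2 or 3), the diagram is a chain of 4 nodes with single edges (A_4). One simple-root ordering that puts it in standard form is (alpha_4, alpha_1, alpha_3, alpha_2). So the algebra is type A_4, i.e. sl(5).

A_4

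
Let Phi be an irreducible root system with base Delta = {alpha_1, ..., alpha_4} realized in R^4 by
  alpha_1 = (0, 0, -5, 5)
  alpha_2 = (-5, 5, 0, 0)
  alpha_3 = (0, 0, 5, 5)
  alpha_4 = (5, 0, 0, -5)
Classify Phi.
type D_4

Compute the Cartan integers a_ij = 2(alpha_i, alpha_j)/(alpha_j, alpha_j); the resulting 4x4 Cartan matrix is
[[2, 0, 0, -1], [0, 2, 0, -1], [0, 0, 2, -1], [-1, -1, -1, 2]].
All simple roots have the same length, so the diagram is simply laced. The associated Dynkin diagram is a chain of 2 nodes with a fork of two nodes at one end (D_4), so the type is D_4 (the algebra so(8)).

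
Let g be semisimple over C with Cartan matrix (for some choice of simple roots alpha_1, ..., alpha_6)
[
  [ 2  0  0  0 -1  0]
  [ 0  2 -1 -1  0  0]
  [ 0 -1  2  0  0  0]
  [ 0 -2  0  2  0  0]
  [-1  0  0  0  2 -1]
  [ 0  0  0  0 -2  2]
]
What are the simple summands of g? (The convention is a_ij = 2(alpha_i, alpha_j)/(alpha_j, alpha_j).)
C_3 ⊕ C_3

The diagram associated to this matrix has two connected components: the simple roots {alpha_2, alpha_3, alpha_4} form a chain of 3 nodes with a double edge at one end; the terminal node there is the unique long simple root (C_3), and {alpha_1, alpha_5, alpha_6} form a chain of 3 nodes with a double edge at one end; the terminal node there is the unique long simple root (C_3). A semisimple Lie algebra decomposes uniquely as the direct sum of simple ideals, one per connected component of its Dynkin diagram, so g ≅ C_3 ⊕ C_3 (dimension 21 + 21 = 42).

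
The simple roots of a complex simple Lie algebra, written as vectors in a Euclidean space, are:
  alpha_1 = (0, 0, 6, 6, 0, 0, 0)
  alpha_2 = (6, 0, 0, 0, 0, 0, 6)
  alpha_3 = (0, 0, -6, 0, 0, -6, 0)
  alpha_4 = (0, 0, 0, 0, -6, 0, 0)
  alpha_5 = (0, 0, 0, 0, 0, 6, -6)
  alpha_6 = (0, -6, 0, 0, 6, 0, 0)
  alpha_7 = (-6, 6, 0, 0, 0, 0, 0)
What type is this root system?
Compute the Cartan integers a_ij = 2(alpha_i, alpha_j)/(alpha_j, alpha_j); the resulting 7x7 Cartan matrix is
[[2, 0, -1, 0, 0, 0, 0], [0, 2, 0, 0, -1, 0, -1], [-1, 0, 2, 0, -1, 0, 0], [0, 0, 0, 2, 0, -1, 0], [0, -1, -1, 0, 2, 0, 0], [0, 0, 0, -2, 0, 2, -1], [0, -1, 0, 0, 0, -1, 2]].
The roots have two lengths (squared-length ratio 2:1); the short ones are alpha_{4}. The associated Dynkin diagram is a chain of 7 nodes with a double edge at one end; the terminal node there is the unique short simple root (B_7), so the type is B_7 (the algebra so(15)).

B_7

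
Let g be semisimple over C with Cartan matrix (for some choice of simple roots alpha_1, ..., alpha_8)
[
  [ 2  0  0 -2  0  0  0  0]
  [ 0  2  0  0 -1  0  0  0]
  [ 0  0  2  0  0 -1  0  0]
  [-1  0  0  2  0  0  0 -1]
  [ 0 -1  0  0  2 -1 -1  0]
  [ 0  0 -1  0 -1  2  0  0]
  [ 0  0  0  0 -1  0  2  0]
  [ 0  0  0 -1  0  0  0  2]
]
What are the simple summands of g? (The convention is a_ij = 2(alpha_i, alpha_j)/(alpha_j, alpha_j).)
type C_3 ⊕ type D_5

The diagram associated to this matrix has two connected components: the simple roots {alpha_1, alpha_4, alpha_8} form a chain of 3 nodes with a double edge at one end; the terminal node there is the unique long simple root (C_3), and {alpha_2, alpha_3, alpha_5, alpha_6, alpha_7} form a chain of 3 nodes with a fork of two nodes at one end (D_5). A semisimple Lie algebra decomposes uniquely as the direct sum of simple ideals, one per connected component of its Dynkin diagram, so g ≅ C_3 ⊕ D_5 (dimension 21 + 45 = 66).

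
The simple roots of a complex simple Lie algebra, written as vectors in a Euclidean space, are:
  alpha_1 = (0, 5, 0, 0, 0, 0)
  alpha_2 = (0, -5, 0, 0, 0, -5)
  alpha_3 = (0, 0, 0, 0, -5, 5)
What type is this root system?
Compute the Cartan integers a_ij = 2(alpha_i, alpha_j)/(alpha_j, alpha_j); the resulting 3x3 Cartan matrix is
[[2, -1, 0], [-2, 2, -1], [0, -1, 2]].
The roots have two lengths (squared-length ratio 2:1); the short ones are alpha_{1}. The associated Dynkin diagram is a chain of 3 nodes with a double edge at one end; the terminal node there is the unique short simple root (B_3), so the type is B_3 (the algebra so(7)).

B_3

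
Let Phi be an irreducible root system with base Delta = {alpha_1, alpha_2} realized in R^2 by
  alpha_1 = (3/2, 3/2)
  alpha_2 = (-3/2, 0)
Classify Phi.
B2

Compute the Cartan integers a_ij = 2(alpha_i, alpha_j)/(alpha_j, alpha_j); the resulting 2x2 Cartan matrix is
[[2, -2], [-1, 2]].
The roots have two lengths (squared-length ratio 2:1); the short ones are alpha_{2}. The associated Dynkin diagram is a chain of 2 nodes with a double edge at one end; the terminal node there is the unique short simple root (B_2), so the type is B_2 (the algebra so(5)).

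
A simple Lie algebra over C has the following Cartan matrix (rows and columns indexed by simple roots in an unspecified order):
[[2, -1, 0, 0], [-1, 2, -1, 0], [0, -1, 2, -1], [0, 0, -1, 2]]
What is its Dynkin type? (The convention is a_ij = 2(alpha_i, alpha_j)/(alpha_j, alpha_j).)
The matrix has rank 4 with 2's on the diagonal. Reading the off-diagonal entries as Dynkin edges (a single edge where a_ij = a_ji = -1; a double or triple edge where a_ij * a_ji = 2 or 3), the diagram is a chain of 4 nodes with single edges (A_4). One simple-root ordering that puts it in standard form is (alpha_4, alpha_3, alpha_2, alpha_1). So the algebra is type A_4, i.e. sl(5).

A4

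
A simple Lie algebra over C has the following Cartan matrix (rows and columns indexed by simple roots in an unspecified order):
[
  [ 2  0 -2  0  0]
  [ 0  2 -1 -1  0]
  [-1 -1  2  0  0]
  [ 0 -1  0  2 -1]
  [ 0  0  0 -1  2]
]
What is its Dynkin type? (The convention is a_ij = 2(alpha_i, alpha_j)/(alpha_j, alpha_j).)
type C_5

The matrix has rank 5 with 2's on the diagonal. Reading the off-diagonal entries as Dynkin edges (a single edge where a_ij = a_ji = -1; a double or triple edge where a_ij * a_ji = 2 or 3), the diagram is a chain of 5 nodes with a double edge at one end; the terminal node there is the unique long simple root (C_5). One simple-root ordering that puts it in standard form is (alpha_5, alpha_4, alpha_2, alpha_3, alpha_1). So the algebra is type C_5, i.e. sp(10).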